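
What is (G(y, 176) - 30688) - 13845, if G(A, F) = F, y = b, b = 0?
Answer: -44357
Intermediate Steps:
y = 0
(G(y, 176) - 30688) - 13845 = (176 - 30688) - 13845 = -30512 - 13845 = -44357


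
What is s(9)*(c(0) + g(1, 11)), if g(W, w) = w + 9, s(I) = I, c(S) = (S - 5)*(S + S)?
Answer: 180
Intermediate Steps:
c(S) = 2*S*(-5 + S) (c(S) = (-5 + S)*(2*S) = 2*S*(-5 + S))
g(W, w) = 9 + w
s(9)*(c(0) + g(1, 11)) = 9*(2*0*(-5 + 0) + (9 + 11)) = 9*(2*0*(-5) + 20) = 9*(0 + 20) = 9*20 = 180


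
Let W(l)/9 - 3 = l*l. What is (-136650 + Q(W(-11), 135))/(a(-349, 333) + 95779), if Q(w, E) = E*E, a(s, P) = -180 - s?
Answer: -118425/95948 ≈ -1.2343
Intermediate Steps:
W(l) = 27 + 9*l**2 (W(l) = 27 + 9*(l*l) = 27 + 9*l**2)
Q(w, E) = E**2
(-136650 + Q(W(-11), 135))/(a(-349, 333) + 95779) = (-136650 + 135**2)/((-180 - 1*(-349)) + 95779) = (-136650 + 18225)/((-180 + 349) + 95779) = -118425/(169 + 95779) = -118425/95948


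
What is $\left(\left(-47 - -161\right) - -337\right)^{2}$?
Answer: $203401$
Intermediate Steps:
$\left(\left(-47 - -161\right) - -337\right)^{2} = \left(\left(-47 + 161\right) + 337\right)^{2} = \left(114 + 337\right)^{2} = 451^{2} = 203401$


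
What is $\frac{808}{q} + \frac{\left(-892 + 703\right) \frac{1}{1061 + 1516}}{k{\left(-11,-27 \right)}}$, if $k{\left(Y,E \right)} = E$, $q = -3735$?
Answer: $- \frac{685357}{3208365} \approx -0.21362$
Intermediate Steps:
$\frac{808}{q} + \frac{\left(-892 + 703\right) \frac{1}{1061 + 1516}}{k{\left(-11,-27 \right)}} = \frac{808}{-3735} + \frac{\left(-892 + 703\right) \frac{1}{1061 + 1516}}{-27} = 808 \left(- \frac{1}{3735}\right) + - \frac{189}{2577} \left(- \frac{1}{27}\right) = - \frac{808}{3735} + \left(-189\right) \frac{1}{2577} \left(- \frac{1}{27}\right) = - \frac{808}{3735} - - \frac{7}{2577} = - \frac{808}{3735} + \frac{7}{2577} = - \frac{685357}{3208365}$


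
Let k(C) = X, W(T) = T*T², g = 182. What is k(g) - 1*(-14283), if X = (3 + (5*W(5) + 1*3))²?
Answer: 412444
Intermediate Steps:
W(T) = T³
X = 398161 (X = (3 + (5*5³ + 1*3))² = (3 + (5*125 + 3))² = (3 + (625 + 3))² = (3 + 628)² = 631² = 398161)
k(C) = 398161
k(g) - 1*(-14283) = 398161 - 1*(-14283) = 398161 + 14283 = 412444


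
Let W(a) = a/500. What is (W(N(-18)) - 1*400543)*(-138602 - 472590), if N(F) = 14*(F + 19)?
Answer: 30601082517828/125 ≈ 2.4481e+11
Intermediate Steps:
N(F) = 266 + 14*F (N(F) = 14*(19 + F) = 266 + 14*F)
W(a) = a/500 (W(a) = a*(1/500) = a/500)
(W(N(-18)) - 1*400543)*(-138602 - 472590) = ((266 + 14*(-18))/500 - 1*400543)*(-138602 - 472590) = ((266 - 252)/500 - 400543)*(-611192) = ((1/500)*14 - 400543)*(-611192) = (7/250 - 400543)*(-611192) = -100135743/250*(-611192) = 30601082517828/125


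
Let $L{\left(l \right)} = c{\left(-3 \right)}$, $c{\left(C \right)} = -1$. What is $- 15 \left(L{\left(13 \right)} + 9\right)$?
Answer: $-120$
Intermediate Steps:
$L{\left(l \right)} = -1$
$- 15 \left(L{\left(13 \right)} + 9\right) = - 15 \left(-1 + 9\right) = \left(-15\right) 8 = -120$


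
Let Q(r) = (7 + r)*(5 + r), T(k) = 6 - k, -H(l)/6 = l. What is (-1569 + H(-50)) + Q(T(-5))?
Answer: -981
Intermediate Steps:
H(l) = -6*l
Q(r) = (5 + r)*(7 + r)
(-1569 + H(-50)) + Q(T(-5)) = (-1569 - 6*(-50)) + (35 + (6 - 1*(-5))**2 + 12*(6 - 1*(-5))) = (-1569 + 300) + (35 + (6 + 5)**2 + 12*(6 + 5)) = -1269 + (35 + 11**2 + 12*11) = -1269 + (35 + 121 + 132) = -1269 + 288 = -981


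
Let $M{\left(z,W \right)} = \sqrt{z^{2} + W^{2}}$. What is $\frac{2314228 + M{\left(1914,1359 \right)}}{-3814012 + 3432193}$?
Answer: $- \frac{2314228}{381819} - \frac{\sqrt{612253}}{127273} \approx -6.0672$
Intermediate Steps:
$M{\left(z,W \right)} = \sqrt{W^{2} + z^{2}}$
$\frac{2314228 + M{\left(1914,1359 \right)}}{-3814012 + 3432193} = \frac{2314228 + \sqrt{1359^{2} + 1914^{2}}}{-3814012 + 3432193} = \frac{2314228 + \sqrt{1846881 + 3663396}}{-381819} = \left(2314228 + \sqrt{5510277}\right) \left(- \frac{1}{381819}\right) = \left(2314228 + 3 \sqrt{612253}\right) \left(- \frac{1}{381819}\right) = - \frac{2314228}{381819} - \frac{\sqrt{612253}}{127273}$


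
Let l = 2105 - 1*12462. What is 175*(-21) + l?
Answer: -14032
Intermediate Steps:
l = -10357 (l = 2105 - 12462 = -10357)
175*(-21) + l = 175*(-21) - 10357 = -3675 - 10357 = -14032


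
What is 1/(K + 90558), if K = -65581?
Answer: 1/24977 ≈ 4.0037e-5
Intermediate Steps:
1/(K + 90558) = 1/(-65581 + 90558) = 1/24977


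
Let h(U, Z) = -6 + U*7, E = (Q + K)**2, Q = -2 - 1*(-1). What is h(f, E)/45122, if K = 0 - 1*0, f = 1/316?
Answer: -1889/14258552 ≈ -0.00013248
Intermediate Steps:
Q = -1 (Q = -2 + 1 = -1)
f = 1/316 ≈ 0.0031646
K = 0 (K = 0 + 0 = 0)
E = 1 (E = (-1 + 0)**2 = (-1)**2 = 1)
h(U, Z) = -6 + 7*U
h(f, E)/45122 = (-6 + 7*(1/316))/45122 = (-6 + 7/316)*(1/45122) = -1889/316*1/45122 = -1889/14258552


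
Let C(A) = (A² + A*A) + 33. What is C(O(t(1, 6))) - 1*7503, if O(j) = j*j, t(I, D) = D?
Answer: -4878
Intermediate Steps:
O(j) = j²
C(A) = 33 + 2*A² (C(A) = (A² + A²) + 33 = 2*A² + 33 = 33 + 2*A²)
C(O(t(1, 6))) - 1*7503 = (33 + 2*(6²)²) - 1*7503 = (33 + 2*36²) - 7503 = (33 + 2*1296) - 7503 = (33 + 2592) - 7503 = 2625 - 7503 = -4878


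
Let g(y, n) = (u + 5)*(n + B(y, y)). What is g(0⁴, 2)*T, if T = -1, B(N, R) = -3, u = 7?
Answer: 12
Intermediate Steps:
g(y, n) = -36 + 12*n (g(y, n) = (7 + 5)*(n - 3) = 12*(-3 + n) = -36 + 12*n)
g(0⁴, 2)*T = (-36 + 12*2)*(-1) = (-36 + 24)*(-1) = -12*(-1) = 12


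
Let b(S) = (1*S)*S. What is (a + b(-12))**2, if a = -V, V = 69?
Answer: 5625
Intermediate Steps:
a = -69 (a = -1*69 = -69)
b(S) = S**2 (b(S) = S*S = S**2)
(a + b(-12))**2 = (-69 + (-12)**2)**2 = (-69 + 144)**2 = 75**2 = 5625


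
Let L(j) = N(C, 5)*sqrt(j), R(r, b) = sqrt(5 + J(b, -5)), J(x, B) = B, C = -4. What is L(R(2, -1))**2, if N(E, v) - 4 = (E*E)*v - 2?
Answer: 0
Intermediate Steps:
R(r, b) = 0 (R(r, b) = sqrt(5 - 5) = sqrt(0) = 0)
N(E, v) = 2 + v*E**2 (N(E, v) = 4 + ((E*E)*v - 2) = 4 + (E**2*v - 2) = 4 + (v*E**2 - 2) = 4 + (-2 + v*E**2) = 2 + v*E**2)
L(j) = 82*sqrt(j) (L(j) = (2 + 5*(-4)**2)*sqrt(j) = (2 + 5*16)*sqrt(j) = (2 + 80)*sqrt(j) = 82*sqrt(j))
L(R(2, -1))**2 = (82*sqrt(0))**2 = (82*0)**2 = 0**2 = 0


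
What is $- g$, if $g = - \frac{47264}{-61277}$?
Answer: $- \frac{47264}{61277} \approx -0.77132$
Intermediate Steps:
$g = \frac{47264}{61277}$ ($g = \left(-47264\right) \left(- \frac{1}{61277}\right) = \frac{47264}{61277} \approx 0.77132$)
$- g = \left(-1\right) \frac{47264}{61277} = - \frac{47264}{61277}$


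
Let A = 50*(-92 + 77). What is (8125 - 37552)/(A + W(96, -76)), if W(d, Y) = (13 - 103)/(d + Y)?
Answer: 19618/503 ≈ 39.002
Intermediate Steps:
W(d, Y) = -90/(Y + d)
A = -750 (A = 50*(-15) = -750)
(8125 - 37552)/(A + W(96, -76)) = (8125 - 37552)/(-750 - 90/(-76 + 96)) = -29427/(-750 - 90/20) = -29427/(-750 - 90*1/20) = -29427/(-750 - 9/2) = -29427/(-1509/2) = -29427*(-2/1509) = 19618/503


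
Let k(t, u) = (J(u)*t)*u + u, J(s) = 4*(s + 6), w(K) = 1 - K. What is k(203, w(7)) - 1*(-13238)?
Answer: 13232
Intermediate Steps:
J(s) = 24 + 4*s (J(s) = 4*(6 + s) = 24 + 4*s)
k(t, u) = u + t*u*(24 + 4*u) (k(t, u) = ((24 + 4*u)*t)*u + u = (t*(24 + 4*u))*u + u = t*u*(24 + 4*u) + u = u + t*u*(24 + 4*u))
k(203, w(7)) - 1*(-13238) = (1 - 1*7)*(1 + 4*203*(6 + (1 - 1*7))) - 1*(-13238) = (1 - 7)*(1 + 4*203*(6 + (1 - 7))) + 13238 = -6*(1 + 4*203*(6 - 6)) + 13238 = -6*(1 + 4*203*0) + 13238 = -6*(1 + 0) + 13238 = -6*1 + 13238 = -6 + 13238 = 13232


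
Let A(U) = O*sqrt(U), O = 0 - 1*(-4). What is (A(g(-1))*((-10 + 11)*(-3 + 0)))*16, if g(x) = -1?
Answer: -192*I ≈ -192.0*I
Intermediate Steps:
O = 4 (O = 0 + 4 = 4)
A(U) = 4*sqrt(U)
(A(g(-1))*((-10 + 11)*(-3 + 0)))*16 = ((4*sqrt(-1))*((-10 + 11)*(-3 + 0)))*16 = ((4*I)*(1*(-3)))*16 = ((4*I)*(-3))*16 = -12*I*16 = -192*I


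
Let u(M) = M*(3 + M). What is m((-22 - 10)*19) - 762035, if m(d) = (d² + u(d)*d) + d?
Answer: -224039699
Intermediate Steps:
m(d) = d + d² + d²*(3 + d) (m(d) = (d² + (d*(3 + d))*d) + d = (d² + d²*(3 + d)) + d = d + d² + d²*(3 + d))
m((-22 - 10)*19) - 762035 = ((-22 - 10)*19)*(1 + (-22 - 10)*19 + ((-22 - 10)*19)*(3 + (-22 - 10)*19)) - 762035 = (-32*19)*(1 - 32*19 + (-32*19)*(3 - 32*19)) - 762035 = -608*(1 - 608 - 608*(3 - 608)) - 762035 = -608*(1 - 608 - 608*(-605)) - 762035 = -608*(1 - 608 + 367840) - 762035 = -608*367233 - 762035 = -223277664 - 762035 = -224039699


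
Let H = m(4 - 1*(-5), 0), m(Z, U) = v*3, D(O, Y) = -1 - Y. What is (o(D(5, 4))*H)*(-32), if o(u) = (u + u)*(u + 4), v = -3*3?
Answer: 8640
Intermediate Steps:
v = -9
o(u) = 2*u*(4 + u) (o(u) = (2*u)*(4 + u) = 2*u*(4 + u))
m(Z, U) = -27 (m(Z, U) = -9*3 = -27)
H = -27
(o(D(5, 4))*H)*(-32) = ((2*(-1 - 1*4)*(4 + (-1 - 1*4)))*(-27))*(-32) = ((2*(-1 - 4)*(4 + (-1 - 4)))*(-27))*(-32) = ((2*(-5)*(4 - 5))*(-27))*(-32) = ((2*(-5)*(-1))*(-27))*(-32) = (10*(-27))*(-32) = -270*(-32) = 8640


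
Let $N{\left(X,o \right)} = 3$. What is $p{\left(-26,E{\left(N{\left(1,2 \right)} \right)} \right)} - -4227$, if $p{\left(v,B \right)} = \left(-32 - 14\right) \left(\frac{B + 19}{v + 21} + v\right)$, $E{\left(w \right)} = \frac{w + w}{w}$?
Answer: $\frac{28081}{5} \approx 5616.2$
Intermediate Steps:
$E{\left(w \right)} = 2$ ($E{\left(w \right)} = \frac{2 w}{w} = 2$)
$p{\left(v,B \right)} = - 46 v - \frac{46 \left(19 + B\right)}{21 + v}$ ($p{\left(v,B \right)} = - 46 \left(\frac{19 + B}{21 + v} + v\right) = - 46 \left(v + \frac{19 + B}{21 + v}\right) = - 46 v - \frac{46 \left(19 + B\right)}{21 + v}$)
$p{\left(-26,E{\left(N{\left(1,2 \right)} \right)} \right)} - -4227 = \frac{46 \left(-19 - 2 - \left(-26\right)^{2} - -546\right)}{21 - 26} - -4227 = \frac{46 \left(-19 - 2 - 676 + 546\right)}{-5} + 4227 = 46 \left(- \frac{1}{5}\right) \left(-19 - 2 - 676 + 546\right) + 4227 = 46 \left(- \frac{1}{5}\right) \left(-151\right) + 4227 = \frac{6946}{5} + 4227 = \frac{28081}{5}$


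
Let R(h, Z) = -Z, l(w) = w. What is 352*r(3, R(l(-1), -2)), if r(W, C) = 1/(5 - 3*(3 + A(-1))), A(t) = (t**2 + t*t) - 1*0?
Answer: -176/5 ≈ -35.200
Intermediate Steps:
A(t) = 2*t**2 (A(t) = (t**2 + t**2) + 0 = 2*t**2 + 0 = 2*t**2)
r(W, C) = -1/10 (r(W, C) = 1/(5 - 3*(3 + 2*(-1)**2)) = 1/(5 - 3*(3 + 2*1)) = 1/(5 - 3*(3 + 2)) = 1/(5 - 3*5) = 1/(5 - 15) = 1/(-10) = -1/10)
352*r(3, R(l(-1), -2)) = 352*(-1/10) = -176/5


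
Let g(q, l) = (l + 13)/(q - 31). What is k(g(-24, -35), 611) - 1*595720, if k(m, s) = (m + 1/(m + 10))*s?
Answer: -11908337/20 ≈ -5.9542e+5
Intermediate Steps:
g(q, l) = (13 + l)/(-31 + q)
k(m, s) = s*(m + 1/(10 + m)) (k(m, s) = (m + 1/(10 + m))*s = s*(m + 1/(10 + m)))
k(g(-24, -35), 611) - 1*595720 = 611*(1 + ((13 - 35)/(-31 - 24))² + 10*((13 - 35)/(-31 - 24)))/(10 + (13 - 35)/(-31 - 24)) - 1*595720 = 611*(1 + (-22/(-55))² + 10*(-22/(-55)))/(10 - 22/(-55)) - 595720 = 611*(1 + (-1/55*(-22))² + 10*(-1/55*(-22)))/(10 - 1/55*(-22)) - 595720 = 611*(1 + (⅖)² + 10*(⅖))/(10 + ⅖) - 595720 = 611*(1 + 4/25 + 4)/(52/5) - 595720 = 611*(5/52)*(129/25) - 595720 = 6063/20 - 595720 = -11908337/20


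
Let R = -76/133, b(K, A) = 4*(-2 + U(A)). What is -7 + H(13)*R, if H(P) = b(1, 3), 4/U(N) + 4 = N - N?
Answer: -1/7 ≈ -0.14286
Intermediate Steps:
U(N) = -1 (U(N) = 4/(-4 + (N - N)) = 4/(-4 + 0) = 4/(-4) = 4*(-1/4) = -1)
b(K, A) = -12 (b(K, A) = 4*(-2 - 1) = 4*(-3) = -12)
R = -4/7 (R = -76*1/133 = -4/7 ≈ -0.57143)
H(P) = -12
-7 + H(13)*R = -7 - 12*(-4/7) = -7 + 48/7 = -1/7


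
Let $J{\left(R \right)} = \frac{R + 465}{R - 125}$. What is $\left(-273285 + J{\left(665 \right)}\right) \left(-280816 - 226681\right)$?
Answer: $\frac{7489273805669}{54} \approx 1.3869 \cdot 10^{11}$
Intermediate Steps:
$J{\left(R \right)} = \frac{465 + R}{-125 + R}$
$\left(-273285 + J{\left(665 \right)}\right) \left(-280816 - 226681\right) = \left(-273285 + \frac{465 + 665}{-125 + 665}\right) \left(-280816 - 226681\right) = \left(-273285 + \frac{1}{540} \cdot 1130\right) \left(-507497\right) = \left(-273285 + \frac{113}{54}\right) \left(-507497\right) = \left(- \frac{14757277}{54}\right) \left(-507497\right) = \frac{7489273805669}{54}$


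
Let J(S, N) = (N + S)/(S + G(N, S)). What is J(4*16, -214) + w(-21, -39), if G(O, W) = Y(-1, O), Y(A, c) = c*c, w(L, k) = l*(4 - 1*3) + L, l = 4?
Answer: -77977/4586 ≈ -17.003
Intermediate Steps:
w(L, k) = 4 + L (w(L, k) = 4*(4 - 1*3) + L = 4*(4 - 3) + L = 4*1 + L = 4 + L)
Y(A, c) = c²
G(O, W) = O²
J(S, N) = (N + S)/(S + N²)
J(4*16, -214) + w(-21, -39) = (-214 + 4*16)/(4*16 + (-214)²) + (4 - 21) = (-214 + 64)/(64 + 45796) - 17 = -150/45860 - 17 = (1/45860)*(-150) - 17 = -15/4586 - 17 = -77977/4586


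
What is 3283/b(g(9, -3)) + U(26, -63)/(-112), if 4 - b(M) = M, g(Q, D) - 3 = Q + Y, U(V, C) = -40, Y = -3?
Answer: -45937/70 ≈ -656.24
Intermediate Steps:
g(Q, D) = Q (g(Q, D) = 3 + (Q - 3) = 3 + (-3 + Q) = Q)
b(M) = 4 - M
3283/b(g(9, -3)) + U(26, -63)/(-112) = 3283/(4 - 1*9) - 40/(-112) = 3283/(4 - 9) - 40*(-1/112) = 3283/(-5) + 5/14 = 3283*(-⅕) + 5/14 = -3283/5 + 5/14 = -45937/70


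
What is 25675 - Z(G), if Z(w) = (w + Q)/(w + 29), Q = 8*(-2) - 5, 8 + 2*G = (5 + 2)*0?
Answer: 25676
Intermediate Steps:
G = -4 (G = -4 + ((5 + 2)*0)/2 = -4 + (7*0)/2 = -4 + (½)*0 = -4 + 0 = -4)
Q = -21 (Q = -16 - 5 = -21)
Z(w) = (-21 + w)/(29 + w) (Z(w) = (w - 21)/(w + 29) = (-21 + w)/(29 + w))
25675 - Z(G) = 25675 - (-21 - 4)/(29 - 4) = 25675 - (-25)/25 = 25675 - 1*(-1) = 25675 + 1 = 25676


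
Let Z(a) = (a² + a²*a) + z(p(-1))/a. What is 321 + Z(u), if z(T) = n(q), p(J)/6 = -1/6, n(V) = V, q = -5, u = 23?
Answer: 299386/23 ≈ 13017.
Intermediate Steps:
p(J) = -1 (p(J) = 6*(-1/6) = 6*(-1*⅙) = 6*(-⅙) = -1)
z(T) = -5
Z(a) = a² + a³ - 5/a (Z(a) = (a² + a²*a) - 5/a = (a² + a³) - 5/a = a² + a³ - 5/a)
321 + Z(u) = 321 + (-5 + 23³*(1 + 23))/23 = 321 + (-5 + 12167*24)/23 = 321 + (-5 + 292008)/23 = 321 + (1/23)*292003 = 321 + 292003/23 = 299386/23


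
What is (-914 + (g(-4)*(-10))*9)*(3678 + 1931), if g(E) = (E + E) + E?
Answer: 931094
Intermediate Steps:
g(E) = 3*E (g(E) = 2*E + E = 3*E)
(-914 + (g(-4)*(-10))*9)*(3678 + 1931) = (-914 + ((3*(-4))*(-10))*9)*(3678 + 1931) = (-914 - 12*(-10)*9)*5609 = (-914 + 120*9)*5609 = (-914 + 1080)*5609 = 166*5609 = 931094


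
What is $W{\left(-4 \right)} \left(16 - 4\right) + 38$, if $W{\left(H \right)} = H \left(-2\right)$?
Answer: $134$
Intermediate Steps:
$W{\left(H \right)} = - 2 H$
$W{\left(-4 \right)} \left(16 - 4\right) + 38 = \left(-2\right) \left(-4\right) \left(16 - 4\right) + 38 = 8 \left(16 - 4\right) + 38 = 8 \cdot 12 + 38 = 96 + 38 = 134$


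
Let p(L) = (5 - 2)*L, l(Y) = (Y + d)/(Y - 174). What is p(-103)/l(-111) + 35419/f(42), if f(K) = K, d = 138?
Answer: 172409/42 ≈ 4105.0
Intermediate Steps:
l(Y) = (138 + Y)/(-174 + Y) (l(Y) = (Y + 138)/(Y - 174) = (138 + Y)/(-174 + Y))
p(L) = 3*L
p(-103)/l(-111) + 35419/f(42) = (3*(-103))/(((138 - 111)/(-174 - 111))) + 35419/42 = -309/(27/(-285)) + 35419*(1/42) = -309/((-1/285*27)) + 35419/42 = -309/(-9/95) + 35419/42 = -309*(-95/9) + 35419/42 = 9785/3 + 35419/42 = 172409/42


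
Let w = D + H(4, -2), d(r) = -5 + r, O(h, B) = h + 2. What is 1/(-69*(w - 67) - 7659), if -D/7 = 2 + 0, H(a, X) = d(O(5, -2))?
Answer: -1/2208 ≈ -0.00045290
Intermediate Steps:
O(h, B) = 2 + h
H(a, X) = 2 (H(a, X) = -5 + (2 + 5) = -5 + 7 = 2)
D = -14 (D = -7*(2 + 0) = -7*2 = -14)
w = -12 (w = -14 + 2 = -12)
1/(-69*(w - 67) - 7659) = 1/(-69*(-12 - 67) - 7659) = 1/(-69*(-79) - 7659) = 1/(5451 - 7659) = 1/(-2208) = -1/2208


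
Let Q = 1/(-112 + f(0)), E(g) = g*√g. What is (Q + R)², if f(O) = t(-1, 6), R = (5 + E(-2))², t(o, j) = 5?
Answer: -5854076/11449 - 72720*I*√2/107 ≈ -511.32 - 961.14*I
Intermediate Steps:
E(g) = g^(3/2)
R = (5 - 2*I*√2)² (R = (5 + (-2)^(3/2))² = (5 - 2*I*√2)² ≈ 17.0 - 28.284*I)
f(O) = 5
Q = -1/107 (Q = 1/(-112 + 5) = 1/(-107) = -1/107 ≈ -0.0093458)
(Q + R)² = (-1/107 + (17 - 20*I*√2))² = (1818/107 - 20*I*√2)²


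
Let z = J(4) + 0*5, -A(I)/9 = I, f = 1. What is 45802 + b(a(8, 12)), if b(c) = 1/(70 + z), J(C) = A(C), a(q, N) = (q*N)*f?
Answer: 1557269/34 ≈ 45802.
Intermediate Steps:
A(I) = -9*I
a(q, N) = N*q (a(q, N) = (q*N)*1 = (N*q)*1 = N*q)
J(C) = -9*C
z = -36 (z = -9*4 + 0*5 = -36 + 0 = -36)
b(c) = 1/34 (b(c) = 1/(70 - 36) = 1/34)
45802 + b(a(8, 12)) = 45802 + 1/34 = 1557269/34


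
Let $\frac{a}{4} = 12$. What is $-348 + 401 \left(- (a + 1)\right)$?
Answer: $-19997$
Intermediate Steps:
$a = 48$ ($a = 4 \cdot 12 = 48$)
$-348 + 401 \left(- (a + 1)\right) = -348 + 401 \left(- (48 + 1)\right) = -348 + 401 \left(\left(-1\right) 49\right) = -348 + 401 \left(-49\right) = -348 - 19649 = -19997$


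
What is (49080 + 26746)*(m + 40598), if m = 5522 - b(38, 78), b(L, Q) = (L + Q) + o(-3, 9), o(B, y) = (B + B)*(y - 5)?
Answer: 3490119128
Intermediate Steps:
o(B, y) = 2*B*(-5 + y) (o(B, y) = (2*B)*(-5 + y) = 2*B*(-5 + y))
b(L, Q) = -24 + L + Q (b(L, Q) = (L + Q) + 2*(-3)*(-5 + 9) = (L + Q) + 2*(-3)*4 = (L + Q) - 24 = -24 + L + Q)
m = 5430 (m = 5522 - (-24 + 38 + 78) = 5522 - 1*92 = 5522 - 92 = 5430)
(49080 + 26746)*(m + 40598) = (49080 + 26746)*(5430 + 40598) = 75826*46028 = 3490119128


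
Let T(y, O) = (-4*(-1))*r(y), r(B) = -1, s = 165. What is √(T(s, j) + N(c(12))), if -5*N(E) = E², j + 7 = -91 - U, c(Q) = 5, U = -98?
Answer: 3*I ≈ 3.0*I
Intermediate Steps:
j = 0 (j = -7 + (-91 - 1*(-98)) = -7 + (-91 + 98) = -7 + 7 = 0)
T(y, O) = -4 (T(y, O) = -4*(-1)*(-1) = 4*(-1) = -4)
N(E) = -E²/5
√(T(s, j) + N(c(12))) = √(-4 - ⅕*5²) = √(-4 - ⅕*25) = √(-4 - 5) = √(-9) = 3*I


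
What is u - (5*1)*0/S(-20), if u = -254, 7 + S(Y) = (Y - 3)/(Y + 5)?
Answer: -254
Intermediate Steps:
S(Y) = -7 + (-3 + Y)/(5 + Y) (S(Y) = -7 + (Y - 3)/(Y + 5) = -7 + (-3 + Y)/(5 + Y))
u - (5*1)*0/S(-20) = -254 - (5*1)*0/(2*(-19 - 3*(-20))/(5 - 20)) = -254 - 5*0/(2*(-19 + 60)/(-15)) = -254 - 0/(2*(-1/15)*41) = -254 - 0/(-82/15) = -254 - 0*(-15)/82 = -254 - 1*0 = -254 + 0 = -254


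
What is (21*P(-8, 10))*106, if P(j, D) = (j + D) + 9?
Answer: 24486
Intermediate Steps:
P(j, D) = 9 + D + j (P(j, D) = (D + j) + 9 = 9 + D + j)
(21*P(-8, 10))*106 = (21*(9 + 10 - 8))*106 = (21*11)*106 = 231*106 = 24486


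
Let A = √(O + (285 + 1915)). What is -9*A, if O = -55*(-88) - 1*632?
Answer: -54*√178 ≈ -720.45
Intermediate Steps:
O = 4208 (O = 4840 - 632 = 4208)
A = 6*√178 (A = √(4208 + (285 + 1915)) = √(4208 + 2200) = √6408 = 6*√178 ≈ 80.050)
-9*A = -54*√178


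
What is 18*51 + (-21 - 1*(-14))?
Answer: 911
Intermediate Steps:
18*51 + (-21 - 1*(-14)) = 918 + (-21 + 14) = 918 - 7 = 911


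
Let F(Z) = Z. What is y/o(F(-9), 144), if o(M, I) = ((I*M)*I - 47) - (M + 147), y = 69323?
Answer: -69323/186809 ≈ -0.37109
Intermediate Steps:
o(M, I) = -194 - M + M*I² (o(M, I) = (M*I² - 47) - (147 + M) = (-47 + M*I²) + (-147 - M) = -194 - M + M*I²)
y/o(F(-9), 144) = 69323/(-194 - 1*(-9) - 9*144²) = 69323/(-194 + 9 - 9*20736) = 69323/(-194 + 9 - 186624) = 69323/(-186809) = 69323*(-1/186809) = -69323/186809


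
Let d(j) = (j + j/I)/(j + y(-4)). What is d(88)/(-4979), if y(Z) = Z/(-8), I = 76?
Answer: -3388/16744377 ≈ -0.00020234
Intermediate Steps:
y(Z) = -Z/8 (y(Z) = Z*(-⅛) = -Z/8)
d(j) = 77*j/(76*(½ + j)) (d(j) = (j + j/76)/(j - ⅛*(-4)) = (j + j*(1/76))/(j + ½) = (j + j/76)/(½ + j) = (77*j/76)/(½ + j) = 77*j/(76*(½ + j)))
d(88)/(-4979) = ((77/38)*88/(1 + 2*88))/(-4979) = ((77/38)*88/(1 + 176))*(-1/4979) = ((77/38)*88/177)*(-1/4979) = ((77/38)*88*(1/177))*(-1/4979) = (3388/3363)*(-1/4979) = -3388/16744377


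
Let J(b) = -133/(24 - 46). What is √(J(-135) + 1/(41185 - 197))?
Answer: 3*√34137132469/225434 ≈ 2.4588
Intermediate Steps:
J(b) = 133/22 (J(b) = -133/(-22) = -133*(-1/22) = 133/22)
√(J(-135) + 1/(41185 - 197)) = √(133/22 + 1/(41185 - 197)) = √(133/22 + 1/40988) = √(2725713/450868) = 3*√34137132469/225434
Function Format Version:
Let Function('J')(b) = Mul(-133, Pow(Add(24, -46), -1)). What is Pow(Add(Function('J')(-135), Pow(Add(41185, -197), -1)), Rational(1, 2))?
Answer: Mul(Rational(3, 225434), Pow(34137132469, Rational(1, 2))) ≈ 2.4588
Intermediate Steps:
Function('J')(b) = Rational(133, 22) (Function('J')(b) = Mul(-133, Pow(-22, -1)) = Mul(-133, Rational(-1, 22)) = Rational(133, 22))
Pow(Add(Function('J')(-135), Pow(Add(41185, -197), -1)), Rational(1, 2)) = Pow(Add(Rational(133, 22), Pow(Add(41185, -197), -1)), Rational(1, 2)) = Pow(Add(Rational(133, 22), Pow(40988, -1)), Rational(1, 2)) = Pow(Add(Rational(133, 22), Rational(1, 40988)), Rational(1, 2)) = Pow(Rational(2725713, 450868), Rational(1, 2)) = Mul(Rational(3, 225434), Pow(34137132469, Rational(1, 2)))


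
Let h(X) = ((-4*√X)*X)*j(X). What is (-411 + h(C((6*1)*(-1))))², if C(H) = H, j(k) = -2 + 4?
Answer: 155097 - 39456*I*√6 ≈ 1.551e+5 - 96647.0*I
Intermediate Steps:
j(k) = 2
h(X) = -8*X^(3/2) (h(X) = ((-4*√X)*X)*2 = -4*X^(3/2)*2 = -8*X^(3/2))
(-411 + h(C((6*1)*(-1))))² = (-411 - 8*(-6)^(3/2))² = (-411 - 8*(-6*I*√6))² = (-411 - (-48)*I*√6)² = (-411 + 48*I*√6)²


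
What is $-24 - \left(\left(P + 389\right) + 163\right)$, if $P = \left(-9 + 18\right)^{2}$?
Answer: $-657$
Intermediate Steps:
$P = 81$ ($P = 9^{2} = 81$)
$-24 - \left(\left(P + 389\right) + 163\right) = -24 - \left(\left(81 + 389\right) + 163\right) = -24 - \left(470 + 163\right) = -24 - 633 = -657$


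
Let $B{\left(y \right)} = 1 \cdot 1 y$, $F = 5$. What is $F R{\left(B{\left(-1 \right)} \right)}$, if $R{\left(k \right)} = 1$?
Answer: $5$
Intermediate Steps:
$B{\left(y \right)} = y$ ($B{\left(y \right)} = 1 y = y$)
$F R{\left(B{\left(-1 \right)} \right)} = 5 \cdot 1 = 5$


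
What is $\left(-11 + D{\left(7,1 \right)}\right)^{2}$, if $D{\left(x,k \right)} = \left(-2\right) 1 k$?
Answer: $169$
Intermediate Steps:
$D{\left(x,k \right)} = - 2 k$
$\left(-11 + D{\left(7,1 \right)}\right)^{2} = \left(-11 - 2\right)^{2} = \left(-13\right)^{2} = 169$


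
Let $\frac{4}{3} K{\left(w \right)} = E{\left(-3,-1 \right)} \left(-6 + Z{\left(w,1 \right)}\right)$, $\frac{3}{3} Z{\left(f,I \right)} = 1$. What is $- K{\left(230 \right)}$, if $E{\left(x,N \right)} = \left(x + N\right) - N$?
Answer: $- \frac{45}{4} \approx -11.25$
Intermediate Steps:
$Z{\left(f,I \right)} = 1$
$E{\left(x,N \right)} = x$ ($E{\left(x,N \right)} = \left(N + x\right) - N = x$)
$K{\left(w \right)} = \frac{45}{4}$ ($K{\left(w \right)} = \frac{3 \left(- 3 \left(-6 + 1\right)\right)}{4} = \frac{3 \left(\left(-3\right) \left(-5\right)\right)}{4} = \frac{3}{4} \cdot 15 = \frac{45}{4}$)
$- K{\left(230 \right)} = \left(-1\right) \frac{45}{4} = - \frac{45}{4}$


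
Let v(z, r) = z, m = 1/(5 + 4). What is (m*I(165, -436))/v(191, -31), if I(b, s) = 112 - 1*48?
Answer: 64/1719 ≈ 0.037231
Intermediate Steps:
I(b, s) = 64 (I(b, s) = 112 - 48 = 64)
m = ⅑ (m = 1/9 = ⅑ ≈ 0.11111)
(m*I(165, -436))/v(191, -31) = ((⅑)*64)/191 = (64/9)*(1/191) = 64/1719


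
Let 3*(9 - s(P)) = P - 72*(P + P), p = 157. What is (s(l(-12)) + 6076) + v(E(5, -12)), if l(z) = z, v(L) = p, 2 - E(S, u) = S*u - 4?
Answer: 5670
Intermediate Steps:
E(S, u) = 6 - S*u (E(S, u) = 2 - (S*u - 4) = 2 - (-4 + S*u) = 2 + (4 - S*u) = 6 - S*u)
v(L) = 157
s(P) = 9 + 143*P/3 (s(P) = 9 - (P - 72*(P + P))/3 = 9 - (P - 144*P)/3 = 9 - (-143)*P/3 = 9 + 143*P/3)
(s(l(-12)) + 6076) + v(E(5, -12)) = ((9 + (143/3)*(-12)) + 6076) + 157 = ((9 - 572) + 6076) + 157 = (-563 + 6076) + 157 = 5513 + 157 = 5670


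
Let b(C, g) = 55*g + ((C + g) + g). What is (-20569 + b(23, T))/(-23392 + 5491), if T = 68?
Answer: 16670/17901 ≈ 0.93123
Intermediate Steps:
b(C, g) = C + 57*g (b(C, g) = 55*g + (C + 2*g) = C + 57*g)
(-20569 + b(23, T))/(-23392 + 5491) = (-20569 + (23 + 57*68))/(-23392 + 5491) = (-20569 + (23 + 3876))/(-17901) = (-20569 + 3899)*(-1/17901) = -16670*(-1/17901) = 16670/17901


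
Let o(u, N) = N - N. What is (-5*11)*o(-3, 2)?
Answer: 0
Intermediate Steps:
o(u, N) = 0
(-5*11)*o(-3, 2) = -5*11*0 = -55*0 = 0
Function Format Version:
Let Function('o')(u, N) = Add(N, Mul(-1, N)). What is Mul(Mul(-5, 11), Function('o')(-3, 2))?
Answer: 0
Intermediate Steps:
Function('o')(u, N) = 0
Mul(Mul(-5, 11), Function('o')(-3, 2)) = Mul(Mul(-5, 11), 0) = Mul(-55, 0) = 0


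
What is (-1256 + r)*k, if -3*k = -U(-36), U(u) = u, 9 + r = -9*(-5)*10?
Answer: 9780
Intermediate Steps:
r = 441 (r = -9 - 9*(-5)*10 = -9 + 45*10 = -9 + 450 = 441)
k = -12 (k = -(-1)*(-36)/3 = -⅓*36 = -12)
(-1256 + r)*k = (-1256 + 441)*(-12) = -815*(-12) = 9780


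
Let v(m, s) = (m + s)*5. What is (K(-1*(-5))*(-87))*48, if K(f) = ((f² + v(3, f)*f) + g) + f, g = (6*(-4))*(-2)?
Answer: -1160928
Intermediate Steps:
g = 48 (g = -24*(-2) = 48)
v(m, s) = 5*m + 5*s
K(f) = 48 + f + f² + f*(15 + 5*f) (K(f) = ((f² + (5*3 + 5*f)*f) + 48) + f = ((f² + (15 + 5*f)*f) + 48) + f = ((f² + f*(15 + 5*f)) + 48) + f = (48 + f² + f*(15 + 5*f)) + f = 48 + f + f² + f*(15 + 5*f))
(K(-1*(-5))*(-87))*48 = ((48 + 6*(-1*(-5))² + 16*(-1*(-5)))*(-87))*48 = ((48 + 6*5² + 16*5)*(-87))*48 = ((48 + 6*25 + 80)*(-87))*48 = ((48 + 150 + 80)*(-87))*48 = (278*(-87))*48 = -24186*48 = -1160928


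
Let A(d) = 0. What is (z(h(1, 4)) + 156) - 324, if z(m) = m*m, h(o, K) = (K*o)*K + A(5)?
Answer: 88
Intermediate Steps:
h(o, K) = o*K² (h(o, K) = (K*o)*K + 0 = o*K² + 0 = o*K²)
z(m) = m²
(z(h(1, 4)) + 156) - 324 = ((1*4²)² + 156) - 324 = ((1*16)² + 156) - 324 = (16² + 156) - 324 = (256 + 156) - 324 = 412 - 324 = 88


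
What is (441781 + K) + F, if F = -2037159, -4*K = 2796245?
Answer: -9177757/4 ≈ -2.2944e+6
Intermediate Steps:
K = -2796245/4 (K = -¼*2796245 = -2796245/4 ≈ -6.9906e+5)
(441781 + K) + F = (441781 - 2796245/4) - 2037159 = -1029121/4 - 2037159 = -9177757/4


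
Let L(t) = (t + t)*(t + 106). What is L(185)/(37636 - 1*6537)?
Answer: 107670/31099 ≈ 3.4622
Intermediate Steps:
L(t) = 2*t*(106 + t) (L(t) = (2*t)*(106 + t) = 2*t*(106 + t))
L(185)/(37636 - 1*6537) = (2*185*(106 + 185))/(37636 - 1*6537) = (2*185*291)/(37636 - 6537) = 107670/31099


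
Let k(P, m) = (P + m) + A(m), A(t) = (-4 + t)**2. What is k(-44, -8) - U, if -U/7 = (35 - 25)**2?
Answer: 792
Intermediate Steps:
U = -700 (U = -7*(35 - 25)**2 = -7*10**2 = -7*100 = -700)
k(P, m) = P + m + (-4 + m)**2 (k(P, m) = (P + m) + (-4 + m)**2 = P + m + (-4 + m)**2)
k(-44, -8) - U = (-44 - 8 + (-4 - 8)**2) - 1*(-700) = (-44 - 8 + (-12)**2) + 700 = (-44 - 8 + 144) + 700 = 92 + 700 = 792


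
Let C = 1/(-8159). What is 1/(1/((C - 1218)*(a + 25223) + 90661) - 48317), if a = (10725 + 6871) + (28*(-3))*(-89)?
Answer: -499075057486/24113809552559221 ≈ -2.0697e-5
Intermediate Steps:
a = 25072 (a = 17596 - 84*(-89) = 17596 + 7476 = 25072)
C = -1/8159 ≈ -0.00012256
1/(1/((C - 1218)*(a + 25223) + 90661) - 48317) = 1/(1/((-1/8159 - 1218)*(25072 + 25223) + 90661) - 48317) = 1/(1/(-9937663/8159*50295 + 90661) - 48317) = 1/(1/(-499814760585/8159 + 90661) - 48317) = 1/(1/(-499075057486/8159) - 48317) = 1/(-8159/499075057486 - 48317) = 1/(-24113809552559221/499075057486) = -499075057486/24113809552559221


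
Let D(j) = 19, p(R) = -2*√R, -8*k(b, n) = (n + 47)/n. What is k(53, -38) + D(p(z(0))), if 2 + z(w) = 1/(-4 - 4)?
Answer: 5785/304 ≈ 19.030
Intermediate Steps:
k(b, n) = -(47 + n)/(8*n) (k(b, n) = -(n + 47)/(8*n) = -(47 + n)/(8*n))
z(w) = -17/8 (z(w) = -2 + 1/(-4 - 4) = -2 + 1/(-8) = -2 - ⅛ = -17/8)
k(53, -38) + D(p(z(0))) = (⅛)*(-47 - 1*(-38))/(-38) + 19 = (⅛)*(-1/38)*(-47 + 38) + 19 = (⅛)*(-1/38)*(-9) + 19 = 9/304 + 19 = 5785/304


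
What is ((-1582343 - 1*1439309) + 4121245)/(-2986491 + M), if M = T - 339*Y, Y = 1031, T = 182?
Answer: -1099593/3335818 ≈ -0.32963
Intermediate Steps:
M = -349327 (M = 182 - 339*1031 = 182 - 349509 = -349327)
((-1582343 - 1*1439309) + 4121245)/(-2986491 + M) = ((-1582343 - 1*1439309) + 4121245)/(-2986491 - 349327) = ((-1582343 - 1439309) + 4121245)/(-3335818) = (-3021652 + 4121245)*(-1/3335818) = 1099593*(-1/3335818) = -1099593/3335818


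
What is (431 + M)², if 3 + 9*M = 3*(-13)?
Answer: 1635841/9 ≈ 1.8176e+5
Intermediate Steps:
M = -14/3 (M = -⅓ + (3*(-13))/9 = -⅓ + (⅑)*(-39) = -⅓ - 13/3 = -14/3 ≈ -4.6667)
(431 + M)² = (431 - 14/3)² = (1279/3)² = 1635841/9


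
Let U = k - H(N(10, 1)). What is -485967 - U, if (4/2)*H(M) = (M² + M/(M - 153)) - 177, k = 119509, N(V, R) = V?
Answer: -173177157/286 ≈ -6.0551e+5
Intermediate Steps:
H(M) = -177/2 + M²/2 + M/(2*(-153 + M)) (H(M) = ((M² + M/(M - 153)) - 177)/2 = ((M² + M/(-153 + M)) - 177)/2 = (-177 + M² + M/(-153 + M))/2 = -177/2 + M²/2 + M/(2*(-153 + M)))
U = 34190595/286 (U = 119509 - (27081 + 10³ - 176*10 - 153*10²)/(2*(-153 + 10)) = 119509 - (27081 + 1000 - 1760 - 153*100)/(2*(-143)) = 119509 - (-1)*(27081 + 1000 - 1760 - 15300)/(2*143) = 119509 - (-1)*11021/(2*143) = 119509 - 1*(-11021/286) = 119509 + 11021/286 = 34190595/286 ≈ 1.1955e+5)
-485967 - U = -485967 - 1*34190595/286 = -485967 - 34190595/286 = -173177157/286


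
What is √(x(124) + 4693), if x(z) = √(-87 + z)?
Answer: √(4693 + √37) ≈ 68.550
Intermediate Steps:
√(x(124) + 4693) = √(√(-87 + 124) + 4693) = √(√37 + 4693) = √(4693 + √37)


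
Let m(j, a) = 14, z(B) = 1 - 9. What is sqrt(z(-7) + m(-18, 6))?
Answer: sqrt(6) ≈ 2.4495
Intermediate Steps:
z(B) = -8
sqrt(z(-7) + m(-18, 6)) = sqrt(-8 + 14) = sqrt(6)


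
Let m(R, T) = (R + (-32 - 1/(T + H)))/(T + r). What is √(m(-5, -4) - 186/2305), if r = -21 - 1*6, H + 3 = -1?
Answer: 37*√66167330/285820 ≈ 1.0530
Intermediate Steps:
H = -4 (H = -3 - 1 = -4)
r = -27 (r = -21 - 6 = -27)
m(R, T) = (-32 + R - 1/(-4 + T))/(-27 + T) (m(R, T) = (R + (-32 - 1/(T - 4)))/(T - 27) = (R + (-32 - 1/(-4 + T)))/(-27 + T) = (-32 + R - 1/(-4 + T))/(-27 + T))
√(m(-5, -4) - 186/2305) = √((127 - 32*(-4) - 4*(-5) - 5*(-4))/(108 + (-4)² - 31*(-4)) - 186/2305) = √((127 + 128 + 20 + 20)/(108 + 16 + 124) - 186*1/2305) = √(295/248 - 186/2305) = √(633847/571640) = 37*√66167330/285820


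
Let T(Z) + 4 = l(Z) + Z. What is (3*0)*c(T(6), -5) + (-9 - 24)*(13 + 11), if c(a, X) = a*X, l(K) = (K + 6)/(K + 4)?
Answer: -792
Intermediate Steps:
l(K) = (6 + K)/(4 + K)
T(Z) = -4 + Z + (6 + Z)/(4 + Z) (T(Z) = -4 + ((6 + Z)/(4 + Z) + Z) = -4 + (Z + (6 + Z)/(4 + Z)) = -4 + Z + (6 + Z)/(4 + Z))
c(a, X) = X*a
(3*0)*c(T(6), -5) + (-9 - 24)*(13 + 11) = (3*0)*(-5*(-10 + 6 + 6**2)/(4 + 6)) + (-9 - 24)*(13 + 11) = 0*(-5*(-10 + 6 + 36)/10) - 33*24 = 0*(-32/2) - 792 = 0*(-5*16/5) - 792 = 0*(-16) - 792 = 0 - 792 = -792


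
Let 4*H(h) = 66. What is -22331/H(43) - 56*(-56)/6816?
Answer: -3169924/2343 ≈ -1352.9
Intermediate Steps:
H(h) = 33/2 (H(h) = (¼)*66 = 33/2)
-22331/H(43) - 56*(-56)/6816 = -22331/33/2 - 56*(-56)/6816 = -22331*2/33 + 3136*(1/6816) = -44662/33 + 98/213 = -3169924/2343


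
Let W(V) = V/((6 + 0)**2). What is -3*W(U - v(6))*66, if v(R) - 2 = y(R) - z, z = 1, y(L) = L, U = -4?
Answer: 121/2 ≈ 60.500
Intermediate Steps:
v(R) = 1 + R (v(R) = 2 + (R - 1*1) = 2 + (R - 1) = 2 + (-1 + R) = 1 + R)
W(V) = V/36 (W(V) = V/(6**2) = V/36)
-3*W(U - v(6))*66 = -(-4 - (1 + 6))/12*66 = -(-4 - 1*7)/12*66 = -(-4 - 7)/12*66 = -(-11)/12*66 = -3*(-11/36)*66 = (11/12)*66 = 121/2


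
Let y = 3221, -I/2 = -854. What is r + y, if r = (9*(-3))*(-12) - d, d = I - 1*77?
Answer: 1914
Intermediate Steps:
I = 1708 (I = -2*(-854) = 1708)
d = 1631 (d = 1708 - 1*77 = 1708 - 77 = 1631)
r = -1307 (r = (9*(-3))*(-12) - 1*1631 = -27*(-12) - 1631 = 324 - 1631 = -1307)
r + y = -1307 + 3221 = 1914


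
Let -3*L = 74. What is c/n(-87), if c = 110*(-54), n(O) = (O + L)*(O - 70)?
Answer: -3564/10519 ≈ -0.33882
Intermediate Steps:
L = -74/3 (L = -1/3*74 = -74/3 ≈ -24.667)
n(O) = (-70 + O)*(-74/3 + O) (n(O) = (O - 74/3)*(O - 70) = (-74/3 + O)*(-70 + O) = (-70 + O)*(-74/3 + O))
c = -5940
c/n(-87) = -5940/(5180/3 + (-87)**2 - 284/3*(-87)) = -5940/(5180/3 + 7569 + 8236) = -5940/52595/3 = -5940*3/52595 = -3564/10519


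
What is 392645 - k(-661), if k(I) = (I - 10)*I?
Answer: -50886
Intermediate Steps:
k(I) = I*(-10 + I) (k(I) = (-10 + I)*I = I*(-10 + I))
392645 - k(-661) = 392645 - (-661)*(-10 - 661) = 392645 - (-661)*(-671) = 392645 - 1*443531 = 392645 - 443531 = -50886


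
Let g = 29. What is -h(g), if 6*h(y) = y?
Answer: -29/6 ≈ -4.8333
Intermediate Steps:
h(y) = y/6
-h(g) = -29/6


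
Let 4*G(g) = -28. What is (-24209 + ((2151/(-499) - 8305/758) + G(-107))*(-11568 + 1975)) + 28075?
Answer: 82257858343/378242 ≈ 2.1747e+5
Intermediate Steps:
G(g) = -7 (G(g) = (¼)*(-28) = -7)
(-24209 + ((2151/(-499) - 8305/758) + G(-107))*(-11568 + 1975)) + 28075 = (-24209 + ((2151/(-499) - 8305/758) - 7)*(-11568 + 1975)) + 28075 = (-24209 + ((2151*(-1/499) - 8305*1/758) - 7)*(-9593)) + 28075 = (-24209 + ((-2151/499 - 8305/758) - 7)*(-9593)) + 28075 = (-24209 + (-5774653/378242 - 7)*(-9593)) + 28075 = (-24209 - 8422347/378242*(-9593)) + 28075 = (-24209 + 80795574771/378242) + 28075 = 71638714193/378242 + 28075 = 82257858343/378242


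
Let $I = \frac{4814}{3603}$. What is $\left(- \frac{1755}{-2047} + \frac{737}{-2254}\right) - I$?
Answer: $- \frac{582368893}{722783418} \approx -0.80573$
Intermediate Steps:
$I = \frac{4814}{3603}$ ($I = 4814 \cdot \frac{1}{3603} = \frac{4814}{3603} \approx 1.3361$)
$\left(- \frac{1755}{-2047} + \frac{737}{-2254}\right) - I = \left(- \frac{1755}{-2047} + \frac{737}{-2254}\right) - \frac{4814}{3603} = \left(\left(-1755\right) \left(- \frac{1}{2047}\right) + 737 \left(- \frac{1}{2254}\right)\right) - \frac{4814}{3603} = \left(\frac{1755}{2047} - \frac{737}{2254}\right) - \frac{4814}{3603} = \frac{106397}{200606} - \frac{4814}{3603} = - \frac{582368893}{722783418}$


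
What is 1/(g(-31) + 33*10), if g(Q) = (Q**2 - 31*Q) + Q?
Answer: 1/2221 ≈ 0.00045025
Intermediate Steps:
g(Q) = Q**2 - 30*Q
1/(g(-31) + 33*10) = 1/(-31*(-30 - 31) + 33*10) = 1/(-31*(-61) + 330) = 1/(1891 + 330) = 1/2221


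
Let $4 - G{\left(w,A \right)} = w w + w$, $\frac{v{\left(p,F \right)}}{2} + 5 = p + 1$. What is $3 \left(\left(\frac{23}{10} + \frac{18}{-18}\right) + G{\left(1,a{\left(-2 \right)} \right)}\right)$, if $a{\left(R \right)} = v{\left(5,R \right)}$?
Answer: $\frac{99}{10} \approx 9.9$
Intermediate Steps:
$v{\left(p,F \right)} = -8 + 2 p$ ($v{\left(p,F \right)} = -10 + 2 \left(p + 1\right) = -10 + 2 \left(1 + p\right) = -10 + \left(2 + 2 p\right) = -8 + 2 p$)
$a{\left(R \right)} = 2$ ($a{\left(R \right)} = -8 + 2 \cdot 5 = -8 + 10 = 2$)
$G{\left(w,A \right)} = 4 - w - w^{2}$ ($G{\left(w,A \right)} = 4 - \left(w w + w\right) = 4 - \left(w^{2} + w\right) = 4 - \left(w + w^{2}\right) = 4 - w - w^{2}$)
$3 \left(\left(\frac{23}{10} + \frac{18}{-18}\right) + G{\left(1,a{\left(-2 \right)} \right)}\right) = 3 \left(\left(\frac{23}{10} + \frac{18}{-18}\right) - -2\right) = 3 \left(\left(23 \cdot \frac{1}{10} + 18 \left(- \frac{1}{18}\right)\right) - -2\right) = 3 \left(\left(\frac{23}{10} - 1\right) - -2\right) = 3 \left(\frac{13}{10} + 2\right) = 3 \cdot \frac{33}{10} = \frac{99}{10}$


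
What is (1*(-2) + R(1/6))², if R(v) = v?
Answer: 121/36 ≈ 3.3611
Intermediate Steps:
(1*(-2) + R(1/6))² = (1*(-2) + 1/6)² = (-2 + ⅙)² = (-11/6)² = 121/36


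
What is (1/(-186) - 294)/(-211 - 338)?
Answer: 54685/102114 ≈ 0.53553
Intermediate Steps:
(1/(-186) - 294)/(-211 - 338) = (-1/186 - 294)/(-549) = -54685/186*(-1/549) = 54685/102114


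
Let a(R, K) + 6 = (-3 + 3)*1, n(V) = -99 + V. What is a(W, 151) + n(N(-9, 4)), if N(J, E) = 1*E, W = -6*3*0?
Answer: -101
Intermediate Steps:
W = 0 (W = -18*0 = 0)
N(J, E) = E
a(R, K) = -6 (a(R, K) = -6 + (-3 + 3)*1 = -6 + 0*1 = -6 + 0 = -6)
a(W, 151) + n(N(-9, 4)) = -6 + (-99 + 4) = -6 - 95 = -101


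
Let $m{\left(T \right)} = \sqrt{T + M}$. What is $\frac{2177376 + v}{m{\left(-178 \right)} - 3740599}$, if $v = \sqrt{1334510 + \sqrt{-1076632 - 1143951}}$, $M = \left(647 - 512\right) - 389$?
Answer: $- \frac{2177376 + \sqrt{1334510 + i \sqrt{2220583}}}{3740599 - 12 i \sqrt{3}} \approx -0.5824 - 3.4085 \cdot 10^{-6} i$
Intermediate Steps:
$M = -254$ ($M = 135 - 389 = -254$)
$m{\left(T \right)} = \sqrt{-254 + T}$ ($m{\left(T \right)} = \sqrt{T - 254} = \sqrt{-254 + T}$)
$v = \sqrt{1334510 + i \sqrt{2220583}}$ ($v = \sqrt{1334510 + \sqrt{-2220583}} = \sqrt{1334510 + i \sqrt{2220583}} \approx 1155.2 + 0.645 i$)
$\frac{2177376 + v}{m{\left(-178 \right)} - 3740599} = \frac{2177376 + \sqrt{1334510 + i \sqrt{2220583}}}{\sqrt{-254 - 178} - 3740599} = \frac{2177376 + \sqrt{1334510 + i \sqrt{2220583}}}{\sqrt{-432} - 3740599} = \frac{2177376 + \sqrt{1334510 + i \sqrt{2220583}}}{12 i \sqrt{3} - 3740599} = \frac{2177376 + \sqrt{1334510 + i \sqrt{2220583}}}{-3740599 + 12 i \sqrt{3}}$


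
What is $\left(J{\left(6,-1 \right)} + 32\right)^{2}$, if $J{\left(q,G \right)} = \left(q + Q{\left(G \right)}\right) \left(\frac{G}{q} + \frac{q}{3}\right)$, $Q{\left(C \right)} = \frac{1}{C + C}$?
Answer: $\frac{255025}{144} \approx 1771.0$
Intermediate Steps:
$Q{\left(C \right)} = \frac{1}{2 C}$
$J{\left(q,G \right)} = \left(q + \frac{1}{2 G}\right) \left(\frac{q}{3} + \frac{G}{q}\right)$ ($J{\left(q,G \right)} = \left(q + \frac{1}{2 G}\right) \left(\frac{G}{q} + \frac{q}{3}\right) = \left(q + \frac{1}{2 G}\right) \left(\frac{q}{3} + \frac{G}{q}\right)$)
$\left(J{\left(6,-1 \right)} + 32\right)^{2} = \left(\left(-1 + \frac{1}{2 \cdot 6} + \frac{6^{2}}{3} + \frac{1}{6} \cdot 6 \frac{1}{-1}\right) + 32\right)^{2} = \left(\left(-1 + \frac{1}{2} \cdot \frac{1}{6} + \frac{1}{3} \cdot 36 + \frac{1}{6} \cdot 6 \left(-1\right)\right) + 32\right)^{2} = \left(\left(-1 + \frac{1}{12} + 12 - 1\right) + 32\right)^{2} = \left(\frac{121}{12} + 32\right)^{2} = \left(\frac{505}{12}\right)^{2} = \frac{255025}{144}$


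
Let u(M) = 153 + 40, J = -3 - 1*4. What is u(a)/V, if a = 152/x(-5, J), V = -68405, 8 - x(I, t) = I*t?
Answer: -193/68405 ≈ -0.0028214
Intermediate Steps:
J = -7 (J = -3 - 4 = -7)
x(I, t) = 8 - I*t
a = -152/27 (a = 152/(8 - 1*(-5)*(-7)) = 152/(8 - 35) = 152/(-27) = 152*(-1/27) = -152/27 ≈ -5.6296)
u(M) = 193
u(a)/V = 193/(-68405) = 193*(-1/68405) = -193/68405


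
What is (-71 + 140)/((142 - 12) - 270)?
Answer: -69/140 ≈ -0.49286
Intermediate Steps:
(-71 + 140)/((142 - 12) - 270) = 69/(130 - 270) = 69/(-140) = 69*(-1/140) = -69/140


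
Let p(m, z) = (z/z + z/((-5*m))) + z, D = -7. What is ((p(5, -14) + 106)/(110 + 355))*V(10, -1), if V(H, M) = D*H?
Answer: -32746/2325 ≈ -14.084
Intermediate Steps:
p(m, z) = 1 + z - z/(5*m) (p(m, z) = (1 + z*(-1/(5*m))) + z = (1 - z/(5*m)) + z = 1 + z - z/(5*m))
V(H, M) = -7*H
((p(5, -14) + 106)/(110 + 355))*V(10, -1) = (((1 - 14 - ⅕*(-14)/5) + 106)/(110 + 355))*(-7*10) = (((1 - 14 - ⅕*(-14)*⅕) + 106)/465)*(-70) = (((1 - 14 + 14/25) + 106)*(1/465))*(-70) = ((-311/25 + 106)*(1/465))*(-70) = ((2339/25)*(1/465))*(-70) = (2339/11625)*(-70) = -32746/2325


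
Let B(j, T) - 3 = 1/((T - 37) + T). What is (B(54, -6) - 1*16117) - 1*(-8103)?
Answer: -392540/49 ≈ -8011.0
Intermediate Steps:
B(j, T) = 3 + 1/(-37 + 2*T) (B(j, T) = 3 + 1/((T - 37) + T) = 3 + 1/((-37 + T) + T) = 3 + 1/(-37 + 2*T))
(B(54, -6) - 1*16117) - 1*(-8103) = (2*(-55 + 3*(-6))/(-37 + 2*(-6)) - 1*16117) - 1*(-8103) = (2*(-55 - 18)/(-37 - 12) - 16117) + 8103 = (2*(-73)/(-49) - 16117) + 8103 = (2*(-1/49)*(-73) - 16117) + 8103 = (146/49 - 16117) + 8103 = -789587/49 + 8103 = -392540/49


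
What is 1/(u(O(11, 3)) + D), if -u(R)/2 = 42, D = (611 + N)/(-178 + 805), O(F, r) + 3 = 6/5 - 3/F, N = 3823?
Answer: -209/16078 ≈ -0.012999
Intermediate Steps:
O(F, r) = -9/5 - 3/F (O(F, r) = -3 + (6/5 - 3/F) = -9/5 - 3/F)
D = 1478/209 (D = (611 + 3823)/(-178 + 805) = 4434/627 = 4434*(1/627) = 1478/209 ≈ 7.0718)
u(R) = -84 (u(R) = -2*42 = -84)
1/(u(O(11, 3)) + D) = 1/(-84 + 1478/209) = 1/(-16078/209) = -209/16078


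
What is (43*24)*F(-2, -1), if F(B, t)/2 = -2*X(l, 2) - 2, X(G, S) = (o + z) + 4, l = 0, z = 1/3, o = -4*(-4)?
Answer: -88064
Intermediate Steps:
o = 16
z = ⅓ ≈ 0.33333
X(G, S) = 61/3 (X(G, S) = (16 + ⅓) + 4 = 49/3 + 4 = 61/3)
F(B, t) = -256/3 (F(B, t) = 2*(-2*61/3 - 2) = 2*(-122/3 - 2) = 2*(-128/3) = -256/3)
(43*24)*F(-2, -1) = (43*24)*(-256/3) = 1032*(-256/3) = -88064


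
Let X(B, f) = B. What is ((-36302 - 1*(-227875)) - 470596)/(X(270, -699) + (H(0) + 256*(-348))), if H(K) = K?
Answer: 279023/88818 ≈ 3.1415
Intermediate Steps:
((-36302 - 1*(-227875)) - 470596)/(X(270, -699) + (H(0) + 256*(-348))) = ((-36302 - 1*(-227875)) - 470596)/(270 + (0 + 256*(-348))) = ((-36302 + 227875) - 470596)/(270 + (0 - 89088)) = (191573 - 470596)/(270 - 89088) = -279023/(-88818) = -279023*(-1/88818) = 279023/88818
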